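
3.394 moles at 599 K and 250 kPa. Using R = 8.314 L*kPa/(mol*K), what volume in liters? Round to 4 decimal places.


PV = nRT, solve for V = nRT / P.
nRT = 3.394 * 8.314 * 599 = 16902.4119
V = 16902.4119 / 250
V = 67.6096476 L, rounded to 4 dp:

67.6096 L


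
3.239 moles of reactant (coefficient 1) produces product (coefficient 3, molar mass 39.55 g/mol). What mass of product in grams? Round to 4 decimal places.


Use the coefficient ratio to convert reactant moles to product moles, then multiply by the product's molar mass.
moles_P = moles_R * (coeff_P / coeff_R) = 3.239 * (3/1) = 9.717
mass_P = moles_P * M_P = 9.717 * 39.55
mass_P = 384.30735 g, rounded to 4 dp:

384.3074 g


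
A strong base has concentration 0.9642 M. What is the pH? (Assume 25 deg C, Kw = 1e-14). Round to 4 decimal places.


A strong base dissociates completely, so [OH-] equals the given concentration.
pOH = -log10([OH-]) = -log10(0.9642) = 0.015833
pH = 14 - pOH = 14 - 0.015833
pH = 13.984167, rounded to 4 dp:

13.9842


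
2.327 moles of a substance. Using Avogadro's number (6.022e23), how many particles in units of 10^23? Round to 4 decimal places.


N = n * NA, then divide by 1e23 for the requested units.
N / 1e23 = n * 6.022
N / 1e23 = 2.327 * 6.022
N / 1e23 = 14.013194, rounded to 4 dp:

14.0132


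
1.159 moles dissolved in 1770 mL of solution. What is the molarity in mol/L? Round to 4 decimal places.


Convert volume to liters: V_L = V_mL / 1000.
V_L = 1770 / 1000 = 1.77 L
M = n / V_L = 1.159 / 1.77
M = 0.65480226 mol/L, rounded to 4 dp:

0.6548 mol/L


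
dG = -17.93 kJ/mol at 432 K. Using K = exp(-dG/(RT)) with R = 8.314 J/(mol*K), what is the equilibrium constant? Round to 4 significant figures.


dG is in kJ/mol; multiply by 1000 to match R in J/(mol*K).
RT = 8.314 * 432 = 3591.648 J/mol
exponent = -dG*1000 / (RT) = -(-17.93*1000) / 3591.648 = 4.99213731
K = exp(4.99213731)
K = 147.25081, rounded to 4 significant figures:

147.3


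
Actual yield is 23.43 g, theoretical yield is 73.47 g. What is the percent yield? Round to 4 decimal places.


% yield = 100 * actual / theoretical
% yield = 100 * 23.43 / 73.47
% yield = 31.89056758 %, rounded to 4 dp:

31.8906 %


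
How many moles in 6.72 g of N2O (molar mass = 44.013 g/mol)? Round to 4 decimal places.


n = mass / M
n = 6.72 / 44.013
n = 0.15268216 mol, rounded to 4 dp:

0.1527 mol


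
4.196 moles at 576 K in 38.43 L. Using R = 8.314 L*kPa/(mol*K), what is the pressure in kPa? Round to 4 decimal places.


PV = nRT, solve for P = nRT / V.
nRT = 4.196 * 8.314 * 576 = 20094.0733
P = 20094.0733 / 38.43
P = 522.87466302 kPa, rounded to 4 dp:

522.8747 kPa


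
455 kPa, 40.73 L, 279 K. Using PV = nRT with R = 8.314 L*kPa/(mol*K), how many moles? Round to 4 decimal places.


PV = nRT, solve for n = PV / (RT).
PV = 455 * 40.73 = 18532.15
RT = 8.314 * 279 = 2319.606
n = 18532.15 / 2319.606
n = 7.9893525 mol, rounded to 4 dp:

7.9894 mol


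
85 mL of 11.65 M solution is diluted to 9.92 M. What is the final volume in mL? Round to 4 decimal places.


Dilution: M1*V1 = M2*V2, solve for V2.
V2 = M1*V1 / M2
V2 = 11.65 * 85 / 9.92
V2 = 990.25 / 9.92
V2 = 99.82358871 mL, rounded to 4 dp:

99.8236 mL


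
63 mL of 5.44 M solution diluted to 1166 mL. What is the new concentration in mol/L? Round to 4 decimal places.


Dilution: M1*V1 = M2*V2, solve for M2.
M2 = M1*V1 / V2
M2 = 5.44 * 63 / 1166
M2 = 342.72 / 1166
M2 = 0.29392796 mol/L, rounded to 4 dp:

0.2939 mol/L


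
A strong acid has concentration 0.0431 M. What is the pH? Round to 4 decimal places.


A strong acid dissociates completely, so [H+] equals the given concentration.
pH = -log10([H+]) = -log10(0.0431)
pH = 1.36552273, rounded to 4 dp:

1.3655


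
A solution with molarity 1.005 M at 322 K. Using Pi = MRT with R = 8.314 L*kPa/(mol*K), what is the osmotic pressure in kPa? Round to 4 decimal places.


Osmotic pressure (van't Hoff): Pi = M*R*T.
RT = 8.314 * 322 = 2677.108
Pi = 1.005 * 2677.108
Pi = 2690.49354 kPa, rounded to 4 dp:

2690.4935 kPa


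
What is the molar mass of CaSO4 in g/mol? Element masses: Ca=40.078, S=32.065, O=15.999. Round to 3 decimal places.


M = sum(count * atomic_mass) over atoms.
M = 1*40.078 + 1*32.065 + 4*15.999
M = 40.078 + 32.065 + 63.996
M = 136.139 g/mol, rounded to 3 dp:

136.139 g/mol


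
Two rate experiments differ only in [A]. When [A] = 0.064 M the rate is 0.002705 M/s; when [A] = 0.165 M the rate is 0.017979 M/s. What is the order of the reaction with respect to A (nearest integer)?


Rate is proportional to [A]^n, so rate2/rate1 = ([A]2/[A]1)^n. Take logs to solve for n.
rate2/rate1 = 0.017979 / 0.002705 = 6.6466
[A]2/[A]1 = 0.165 / 0.064 = 2.5781
n = ln(6.6466) / ln(2.5781) = 2.0
Nearest integer order:

2


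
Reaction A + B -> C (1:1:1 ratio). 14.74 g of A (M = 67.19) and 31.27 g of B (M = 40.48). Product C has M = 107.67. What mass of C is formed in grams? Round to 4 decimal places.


Find moles of each reactant; the smaller value is the limiting reagent in a 1:1:1 reaction, so moles_C equals moles of the limiter.
n_A = mass_A / M_A = 14.74 / 67.19 = 0.219378 mol
n_B = mass_B / M_B = 31.27 / 40.48 = 0.77248 mol
Limiting reagent: A (smaller), n_limiting = 0.219378 mol
mass_C = n_limiting * M_C = 0.219378 * 107.67
mass_C = 23.62042926 g, rounded to 4 dp:

23.6204 g


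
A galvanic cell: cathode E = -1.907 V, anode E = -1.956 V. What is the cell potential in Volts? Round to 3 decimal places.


Standard cell potential: E_cell = E_cathode - E_anode.
E_cell = -1.907 - (-1.956)
E_cell = 0.049 V, rounded to 3 dp:

0.049 V


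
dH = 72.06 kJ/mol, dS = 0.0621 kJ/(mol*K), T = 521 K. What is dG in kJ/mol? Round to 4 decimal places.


Gibbs: dG = dH - T*dS (consistent units, dS already in kJ/(mol*K)).
T*dS = 521 * 0.0621 = 32.3541
dG = 72.06 - (32.3541)
dG = 39.7059 kJ/mol, rounded to 4 dp:

39.7059 kJ/mol


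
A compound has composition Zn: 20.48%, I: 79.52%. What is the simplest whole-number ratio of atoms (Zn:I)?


Assume 100 g of compound, divide each mass% by atomic mass to get moles, then normalize by the smallest to get a raw atom ratio.
Moles per 100 g: Zn: 20.48/65.38 = 0.3132, I: 79.52/126.904 = 0.6266
Raw ratio (divide by min = 0.3132): Zn: 1.0, I: 2.0
Multiply by 1 to clear fractions: Zn: 1.0 ~= 1, I: 2.0 ~= 2
Reduce by GCD to get the simplest whole-number ratio:

1:2


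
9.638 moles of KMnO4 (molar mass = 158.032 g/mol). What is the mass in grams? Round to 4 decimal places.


mass = n * M
mass = 9.638 * 158.032
mass = 1523.112416 g, rounded to 4 dp:

1523.1124 g


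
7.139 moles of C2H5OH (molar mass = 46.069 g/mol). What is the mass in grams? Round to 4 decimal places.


mass = n * M
mass = 7.139 * 46.069
mass = 328.886591 g, rounded to 4 dp:

328.8866 g


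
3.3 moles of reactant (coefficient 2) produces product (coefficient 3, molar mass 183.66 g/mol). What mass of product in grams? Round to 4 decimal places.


Use the coefficient ratio to convert reactant moles to product moles, then multiply by the product's molar mass.
moles_P = moles_R * (coeff_P / coeff_R) = 3.3 * (3/2) = 4.95
mass_P = moles_P * M_P = 4.95 * 183.66
mass_P = 909.117 g, rounded to 4 dp:

909.1170 g


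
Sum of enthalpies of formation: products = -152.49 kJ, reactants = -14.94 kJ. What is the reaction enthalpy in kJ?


dH_rxn = sum(dH_f products) - sum(dH_f reactants)
dH_rxn = -152.49 - (-14.94)
dH_rxn = -137.55 kJ:

-137.55 kJ


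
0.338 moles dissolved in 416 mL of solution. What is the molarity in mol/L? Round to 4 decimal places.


Convert volume to liters: V_L = V_mL / 1000.
V_L = 416 / 1000 = 0.416 L
M = n / V_L = 0.338 / 0.416
M = 0.8125 mol/L, rounded to 4 dp:

0.8125 mol/L


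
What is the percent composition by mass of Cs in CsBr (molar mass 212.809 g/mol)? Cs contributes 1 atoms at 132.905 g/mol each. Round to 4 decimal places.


pct = 100 * (n_elem * M_elem) / M_total
mass_contribution = 1 * 132.905 = 132.905 g/mol
pct = 100 * 132.905 / 212.809
pct = 62.45271582 %, rounded to 4 dp:

62.4527 %


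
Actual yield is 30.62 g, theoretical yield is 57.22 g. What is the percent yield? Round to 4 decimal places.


% yield = 100 * actual / theoretical
% yield = 100 * 30.62 / 57.22
% yield = 53.51275778 %, rounded to 4 dp:

53.5128 %


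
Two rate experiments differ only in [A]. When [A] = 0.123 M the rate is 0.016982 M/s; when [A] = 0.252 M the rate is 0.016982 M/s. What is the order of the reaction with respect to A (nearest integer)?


Rate is proportional to [A]^n, so rate2/rate1 = ([A]2/[A]1)^n. Take logs to solve for n.
rate2/rate1 = 0.016982 / 0.016982 = 1.0
[A]2/[A]1 = 0.252 / 0.123 = 2.0488
n = ln(1.0) / ln(2.0488) = 0.0
Nearest integer order:

0


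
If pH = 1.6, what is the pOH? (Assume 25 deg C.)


At 25 deg C, pH + pOH = 14.
pOH = 14 - pH = 14 - 1.6
pOH = 12.4:

12.40


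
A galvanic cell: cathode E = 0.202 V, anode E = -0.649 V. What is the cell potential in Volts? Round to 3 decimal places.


Standard cell potential: E_cell = E_cathode - E_anode.
E_cell = 0.202 - (-0.649)
E_cell = 0.851 V, rounded to 3 dp:

0.851 V


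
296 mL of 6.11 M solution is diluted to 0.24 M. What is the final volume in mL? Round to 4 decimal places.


Dilution: M1*V1 = M2*V2, solve for V2.
V2 = M1*V1 / M2
V2 = 6.11 * 296 / 0.24
V2 = 1808.56 / 0.24
V2 = 7535.66666667 mL, rounded to 4 dp:

7535.6667 mL


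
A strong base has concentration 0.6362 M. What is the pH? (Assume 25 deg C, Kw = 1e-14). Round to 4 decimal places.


A strong base dissociates completely, so [OH-] equals the given concentration.
pOH = -log10([OH-]) = -log10(0.6362) = 0.196406
pH = 14 - pOH = 14 - 0.196406
pH = 13.803594, rounded to 4 dp:

13.8036


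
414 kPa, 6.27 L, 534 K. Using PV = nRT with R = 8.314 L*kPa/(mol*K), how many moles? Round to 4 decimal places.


PV = nRT, solve for n = PV / (RT).
PV = 414 * 6.27 = 2595.78
RT = 8.314 * 534 = 4439.676
n = 2595.78 / 4439.676
n = 0.5846778 mol, rounded to 4 dp:

0.5847 mol


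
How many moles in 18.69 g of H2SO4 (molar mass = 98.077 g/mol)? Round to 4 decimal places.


n = mass / M
n = 18.69 / 98.077
n = 0.19056456 mol, rounded to 4 dp:

0.1906 mol


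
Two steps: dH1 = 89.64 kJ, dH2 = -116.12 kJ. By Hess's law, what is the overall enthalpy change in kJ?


Hess's law: enthalpy is a state function, so add the step enthalpies.
dH_total = dH1 + dH2 = 89.64 + (-116.12)
dH_total = -26.48 kJ:

-26.48 kJ


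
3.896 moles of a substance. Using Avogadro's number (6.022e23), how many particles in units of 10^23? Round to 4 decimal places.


N = n * NA, then divide by 1e23 for the requested units.
N / 1e23 = n * 6.022
N / 1e23 = 3.896 * 6.022
N / 1e23 = 23.461712, rounded to 4 dp:

23.4617


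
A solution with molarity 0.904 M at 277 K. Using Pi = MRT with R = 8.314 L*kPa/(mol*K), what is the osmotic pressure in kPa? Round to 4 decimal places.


Osmotic pressure (van't Hoff): Pi = M*R*T.
RT = 8.314 * 277 = 2302.978
Pi = 0.904 * 2302.978
Pi = 2081.892112 kPa, rounded to 4 dp:

2081.8921 kPa


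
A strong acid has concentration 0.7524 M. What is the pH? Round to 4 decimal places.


A strong acid dissociates completely, so [H+] equals the given concentration.
pH = -log10([H+]) = -log10(0.7524)
pH = 0.12355121, rounded to 4 dp:

0.1236


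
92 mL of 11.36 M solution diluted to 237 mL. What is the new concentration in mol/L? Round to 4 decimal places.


Dilution: M1*V1 = M2*V2, solve for M2.
M2 = M1*V1 / V2
M2 = 11.36 * 92 / 237
M2 = 1045.12 / 237
M2 = 4.40978903 mol/L, rounded to 4 dp:

4.4098 mol/L


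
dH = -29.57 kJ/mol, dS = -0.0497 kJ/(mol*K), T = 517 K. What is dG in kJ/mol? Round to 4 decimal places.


Gibbs: dG = dH - T*dS (consistent units, dS already in kJ/(mol*K)).
T*dS = 517 * -0.0497 = -25.6949
dG = -29.57 - (-25.6949)
dG = -3.8751 kJ/mol, rounded to 4 dp:

-3.8751 kJ/mol


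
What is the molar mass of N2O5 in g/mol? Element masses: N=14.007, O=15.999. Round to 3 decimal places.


M = sum(count * atomic_mass) over atoms.
M = 2*14.007 + 5*15.999
M = 28.014 + 79.995
M = 108.009 g/mol, rounded to 3 dp:

108.009 g/mol


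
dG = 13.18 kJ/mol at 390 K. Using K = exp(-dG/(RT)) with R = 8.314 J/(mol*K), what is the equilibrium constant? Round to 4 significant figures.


dG is in kJ/mol; multiply by 1000 to match R in J/(mol*K).
RT = 8.314 * 390 = 3242.46 J/mol
exponent = -dG*1000 / (RT) = -(13.18*1000) / 3242.46 = -4.06481499
K = exp(-4.06481499)
K = 0.017166165, rounded to 4 significant figures:

0.01717


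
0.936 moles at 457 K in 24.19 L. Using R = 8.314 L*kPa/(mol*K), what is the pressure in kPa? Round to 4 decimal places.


PV = nRT, solve for P = nRT / V.
nRT = 0.936 * 8.314 * 457 = 3556.3301
P = 3556.3301 / 24.19
P = 147.01653989 kPa, rounded to 4 dp:

147.0165 kPa


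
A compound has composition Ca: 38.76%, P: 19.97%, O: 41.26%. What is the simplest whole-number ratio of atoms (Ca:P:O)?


Assume 100 g of compound, divide each mass% by atomic mass to get moles, then normalize by the smallest to get a raw atom ratio.
Moles per 100 g: Ca: 38.76/40.078 = 0.9671, P: 19.97/30.974 = 0.6447, O: 41.26/15.999 = 2.5789
Raw ratio (divide by min = 0.6447): Ca: 1.5, P: 1.0, O: 4.0
Multiply by 2 to clear fractions: Ca: 3.0 ~= 3, P: 2.0 ~= 2, O: 8.0 ~= 8
Reduce by GCD to get the simplest whole-number ratio:

3:2:8


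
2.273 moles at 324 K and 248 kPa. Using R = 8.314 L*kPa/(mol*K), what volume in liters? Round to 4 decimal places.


PV = nRT, solve for V = nRT / P.
nRT = 2.273 * 8.314 * 324 = 6122.8619
V = 6122.8619 / 248
V = 24.68895927 L, rounded to 4 dp:

24.6890 L


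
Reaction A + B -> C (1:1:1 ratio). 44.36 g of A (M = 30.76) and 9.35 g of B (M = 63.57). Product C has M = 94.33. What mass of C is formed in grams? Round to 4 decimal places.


Find moles of each reactant; the smaller value is the limiting reagent in a 1:1:1 reaction, so moles_C equals moles of the limiter.
n_A = mass_A / M_A = 44.36 / 30.76 = 1.442133 mol
n_B = mass_B / M_B = 9.35 / 63.57 = 0.147082 mol
Limiting reagent: B (smaller), n_limiting = 0.147082 mol
mass_C = n_limiting * M_C = 0.147082 * 94.33
mass_C = 13.87424506 g, rounded to 4 dp:

13.8742 g


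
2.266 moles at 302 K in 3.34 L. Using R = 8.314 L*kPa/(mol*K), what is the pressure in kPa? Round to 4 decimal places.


PV = nRT, solve for P = nRT / V.
nRT = 2.266 * 8.314 * 302 = 5689.5362
P = 5689.5362 / 3.34
P = 1703.4539521 kPa, rounded to 4 dp:

1703.4540 kPa


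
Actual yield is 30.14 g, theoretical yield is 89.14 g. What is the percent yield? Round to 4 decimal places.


% yield = 100 * actual / theoretical
% yield = 100 * 30.14 / 89.14
% yield = 33.81198115 %, rounded to 4 dp:

33.8120 %


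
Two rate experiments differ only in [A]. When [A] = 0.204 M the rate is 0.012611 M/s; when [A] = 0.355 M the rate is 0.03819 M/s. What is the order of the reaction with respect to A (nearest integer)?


Rate is proportional to [A]^n, so rate2/rate1 = ([A]2/[A]1)^n. Take logs to solve for n.
rate2/rate1 = 0.03819 / 0.012611 = 3.0283
[A]2/[A]1 = 0.355 / 0.204 = 1.7402
n = ln(3.0283) / ln(1.7402) = 2.0
Nearest integer order:

2


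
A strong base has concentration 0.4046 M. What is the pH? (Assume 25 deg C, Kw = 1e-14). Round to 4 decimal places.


A strong base dissociates completely, so [OH-] equals the given concentration.
pOH = -log10([OH-]) = -log10(0.4046) = 0.392974
pH = 14 - pOH = 14 - 0.392974
pH = 13.607026, rounded to 4 dp:

13.6070


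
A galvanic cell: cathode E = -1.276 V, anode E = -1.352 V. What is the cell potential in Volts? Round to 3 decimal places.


Standard cell potential: E_cell = E_cathode - E_anode.
E_cell = -1.276 - (-1.352)
E_cell = 0.076 V, rounded to 3 dp:

0.076 V


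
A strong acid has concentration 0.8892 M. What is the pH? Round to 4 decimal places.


A strong acid dissociates completely, so [H+] equals the given concentration.
pH = -log10([H+]) = -log10(0.8892)
pH = 0.05100055, rounded to 4 dp:

0.0510


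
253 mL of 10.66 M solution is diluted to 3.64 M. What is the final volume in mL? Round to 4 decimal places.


Dilution: M1*V1 = M2*V2, solve for V2.
V2 = M1*V1 / M2
V2 = 10.66 * 253 / 3.64
V2 = 2696.98 / 3.64
V2 = 740.92857143 mL, rounded to 4 dp:

740.9286 mL


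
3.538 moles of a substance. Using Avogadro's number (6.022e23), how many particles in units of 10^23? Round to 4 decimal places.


N = n * NA, then divide by 1e23 for the requested units.
N / 1e23 = n * 6.022
N / 1e23 = 3.538 * 6.022
N / 1e23 = 21.305836, rounded to 4 dp:

21.3058


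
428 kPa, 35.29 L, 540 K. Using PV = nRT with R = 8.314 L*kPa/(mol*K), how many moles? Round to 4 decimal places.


PV = nRT, solve for n = PV / (RT).
PV = 428 * 35.29 = 15104.12
RT = 8.314 * 540 = 4489.56
n = 15104.12 / 4489.56
n = 3.36427623 mol, rounded to 4 dp:

3.3643 mol


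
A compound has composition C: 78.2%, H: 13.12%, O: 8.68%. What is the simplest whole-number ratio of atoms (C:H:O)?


Assume 100 g of compound, divide each mass% by atomic mass to get moles, then normalize by the smallest to get a raw atom ratio.
Moles per 100 g: C: 78.2/12.011 = 6.5107, H: 13.12/1.008 = 13.0159, O: 8.68/15.999 = 0.5425
Raw ratio (divide by min = 0.5425): C: 12.001, H: 23.991, O: 1.0
Multiply by 1 to clear fractions: C: 12.001 ~= 12, H: 23.991 ~= 24, O: 1.0 ~= 1
Reduce by GCD to get the simplest whole-number ratio:

12:24:1


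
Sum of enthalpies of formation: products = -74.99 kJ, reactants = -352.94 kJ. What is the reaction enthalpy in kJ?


dH_rxn = sum(dH_f products) - sum(dH_f reactants)
dH_rxn = -74.99 - (-352.94)
dH_rxn = 277.95 kJ:

277.95 kJ


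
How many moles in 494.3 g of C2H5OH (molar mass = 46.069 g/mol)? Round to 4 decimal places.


n = mass / M
n = 494.3 / 46.069
n = 10.72955784 mol, rounded to 4 dp:

10.7296 mol


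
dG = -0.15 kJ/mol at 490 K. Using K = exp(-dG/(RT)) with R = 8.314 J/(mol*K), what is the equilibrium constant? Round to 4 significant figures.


dG is in kJ/mol; multiply by 1000 to match R in J/(mol*K).
RT = 8.314 * 490 = 4073.86 J/mol
exponent = -dG*1000 / (RT) = -(-0.15*1000) / 4073.86 = 0.03682012
K = exp(0.03682012)
K = 1.0375064, rounded to 4 significant figures:

1.038


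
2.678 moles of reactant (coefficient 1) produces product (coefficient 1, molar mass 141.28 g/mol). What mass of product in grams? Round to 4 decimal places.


Use the coefficient ratio to convert reactant moles to product moles, then multiply by the product's molar mass.
moles_P = moles_R * (coeff_P / coeff_R) = 2.678 * (1/1) = 2.678
mass_P = moles_P * M_P = 2.678 * 141.28
mass_P = 378.34784 g, rounded to 4 dp:

378.3478 g


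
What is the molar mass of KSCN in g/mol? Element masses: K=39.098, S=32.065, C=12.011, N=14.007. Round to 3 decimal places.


M = sum(count * atomic_mass) over atoms.
M = 1*39.098 + 1*32.065 + 1*12.011 + 1*14.007
M = 39.098 + 32.065 + 12.011 + 14.007
M = 97.181 g/mol, rounded to 3 dp:

97.181 g/mol


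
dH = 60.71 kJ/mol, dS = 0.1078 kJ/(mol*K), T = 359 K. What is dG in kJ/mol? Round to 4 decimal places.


Gibbs: dG = dH - T*dS (consistent units, dS already in kJ/(mol*K)).
T*dS = 359 * 0.1078 = 38.7002
dG = 60.71 - (38.7002)
dG = 22.0098 kJ/mol, rounded to 4 dp:

22.0098 kJ/mol


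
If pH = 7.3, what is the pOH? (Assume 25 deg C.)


At 25 deg C, pH + pOH = 14.
pOH = 14 - pH = 14 - 7.3
pOH = 6.7:

6.70


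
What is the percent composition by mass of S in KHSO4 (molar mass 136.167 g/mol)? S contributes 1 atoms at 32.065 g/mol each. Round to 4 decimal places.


pct = 100 * (n_elem * M_elem) / M_total
mass_contribution = 1 * 32.065 = 32.065 g/mol
pct = 100 * 32.065 / 136.167
pct = 23.54828997 %, rounded to 4 dp:

23.5483 %


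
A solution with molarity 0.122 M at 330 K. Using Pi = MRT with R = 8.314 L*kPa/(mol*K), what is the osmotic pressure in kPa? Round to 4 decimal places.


Osmotic pressure (van't Hoff): Pi = M*R*T.
RT = 8.314 * 330 = 2743.62
Pi = 0.122 * 2743.62
Pi = 334.72164 kPa, rounded to 4 dp:

334.7216 kPa


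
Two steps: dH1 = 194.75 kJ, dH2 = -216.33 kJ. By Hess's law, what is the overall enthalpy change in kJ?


Hess's law: enthalpy is a state function, so add the step enthalpies.
dH_total = dH1 + dH2 = 194.75 + (-216.33)
dH_total = -21.58 kJ:

-21.58 kJ


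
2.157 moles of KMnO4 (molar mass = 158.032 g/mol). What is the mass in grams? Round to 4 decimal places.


mass = n * M
mass = 2.157 * 158.032
mass = 340.875024 g, rounded to 4 dp:

340.8750 g


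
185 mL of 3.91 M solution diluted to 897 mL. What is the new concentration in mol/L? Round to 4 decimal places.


Dilution: M1*V1 = M2*V2, solve for M2.
M2 = M1*V1 / V2
M2 = 3.91 * 185 / 897
M2 = 723.35 / 897
M2 = 0.80641026 mol/L, rounded to 4 dp:

0.8064 mol/L


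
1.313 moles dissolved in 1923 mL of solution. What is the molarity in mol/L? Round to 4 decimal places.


Convert volume to liters: V_L = V_mL / 1000.
V_L = 1923 / 1000 = 1.923 L
M = n / V_L = 1.313 / 1.923
M = 0.68278731 mol/L, rounded to 4 dp:

0.6828 mol/L


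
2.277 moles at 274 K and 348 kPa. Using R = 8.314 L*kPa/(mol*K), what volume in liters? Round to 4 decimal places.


PV = nRT, solve for V = nRT / P.
nRT = 2.277 * 8.314 * 274 = 5187.088
V = 5187.088 / 348
V = 14.90542529 L, rounded to 4 dp:

14.9054 L


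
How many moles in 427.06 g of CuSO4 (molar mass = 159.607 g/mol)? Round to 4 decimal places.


n = mass / M
n = 427.06 / 159.607
n = 2.67569718 mol, rounded to 4 dp:

2.6757 mol


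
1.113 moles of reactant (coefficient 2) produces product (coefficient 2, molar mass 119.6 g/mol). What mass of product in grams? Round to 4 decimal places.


Use the coefficient ratio to convert reactant moles to product moles, then multiply by the product's molar mass.
moles_P = moles_R * (coeff_P / coeff_R) = 1.113 * (2/2) = 1.113
mass_P = moles_P * M_P = 1.113 * 119.6
mass_P = 133.1148 g, rounded to 4 dp:

133.1148 g


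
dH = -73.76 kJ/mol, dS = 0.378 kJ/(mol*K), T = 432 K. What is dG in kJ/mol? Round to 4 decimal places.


Gibbs: dG = dH - T*dS (consistent units, dS already in kJ/(mol*K)).
T*dS = 432 * 0.378 = 163.296
dG = -73.76 - (163.296)
dG = -237.056 kJ/mol, rounded to 4 dp:

-237.0560 kJ/mol


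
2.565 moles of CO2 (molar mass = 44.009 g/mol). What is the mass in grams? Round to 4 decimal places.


mass = n * M
mass = 2.565 * 44.009
mass = 112.883085 g, rounded to 4 dp:

112.8831 g


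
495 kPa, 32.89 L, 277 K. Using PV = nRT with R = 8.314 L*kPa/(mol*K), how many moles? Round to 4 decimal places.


PV = nRT, solve for n = PV / (RT).
PV = 495 * 32.89 = 16280.55
RT = 8.314 * 277 = 2302.978
n = 16280.55 / 2302.978
n = 7.06934673 mol, rounded to 4 dp:

7.0693 mol


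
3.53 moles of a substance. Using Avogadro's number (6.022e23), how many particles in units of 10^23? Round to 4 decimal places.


N = n * NA, then divide by 1e23 for the requested units.
N / 1e23 = n * 6.022
N / 1e23 = 3.53 * 6.022
N / 1e23 = 21.25766, rounded to 4 dp:

21.2577


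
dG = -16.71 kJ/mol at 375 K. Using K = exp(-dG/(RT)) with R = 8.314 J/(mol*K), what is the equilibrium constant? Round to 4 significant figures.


dG is in kJ/mol; multiply by 1000 to match R in J/(mol*K).
RT = 8.314 * 375 = 3117.75 J/mol
exponent = -dG*1000 / (RT) = -(-16.71*1000) / 3117.75 = 5.35963435
K = exp(5.35963435)
K = 212.64718, rounded to 4 significant figures:

212.6


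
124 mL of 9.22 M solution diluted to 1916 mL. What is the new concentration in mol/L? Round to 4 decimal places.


Dilution: M1*V1 = M2*V2, solve for M2.
M2 = M1*V1 / V2
M2 = 9.22 * 124 / 1916
M2 = 1143.28 / 1916
M2 = 0.59670146 mol/L, rounded to 4 dp:

0.5967 mol/L


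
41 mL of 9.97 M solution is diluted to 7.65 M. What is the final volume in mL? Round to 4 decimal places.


Dilution: M1*V1 = M2*V2, solve for V2.
V2 = M1*V1 / M2
V2 = 9.97 * 41 / 7.65
V2 = 408.77 / 7.65
V2 = 53.43398693 mL, rounded to 4 dp:

53.4340 mL


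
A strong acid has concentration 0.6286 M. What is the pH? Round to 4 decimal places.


A strong acid dissociates completely, so [H+] equals the given concentration.
pH = -log10([H+]) = -log10(0.6286)
pH = 0.20162562, rounded to 4 dp:

0.2016


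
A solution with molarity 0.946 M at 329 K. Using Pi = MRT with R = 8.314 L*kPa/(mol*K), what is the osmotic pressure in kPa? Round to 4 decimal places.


Osmotic pressure (van't Hoff): Pi = M*R*T.
RT = 8.314 * 329 = 2735.306
Pi = 0.946 * 2735.306
Pi = 2587.599476 kPa, rounded to 4 dp:

2587.5995 kPa


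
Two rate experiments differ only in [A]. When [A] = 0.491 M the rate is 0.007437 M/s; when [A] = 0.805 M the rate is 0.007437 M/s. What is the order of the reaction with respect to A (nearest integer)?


Rate is proportional to [A]^n, so rate2/rate1 = ([A]2/[A]1)^n. Take logs to solve for n.
rate2/rate1 = 0.007437 / 0.007437 = 1.0
[A]2/[A]1 = 0.805 / 0.491 = 1.6395
n = ln(1.0) / ln(1.6395) = 0.0
Nearest integer order:

0


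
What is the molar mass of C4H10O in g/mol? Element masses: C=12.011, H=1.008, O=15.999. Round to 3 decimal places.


M = sum(count * atomic_mass) over atoms.
M = 4*12.011 + 10*1.008 + 1*15.999
M = 48.044 + 10.08 + 15.999
M = 74.123 g/mol, rounded to 3 dp:

74.123 g/mol


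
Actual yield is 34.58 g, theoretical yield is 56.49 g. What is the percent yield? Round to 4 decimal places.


% yield = 100 * actual / theoretical
% yield = 100 * 34.58 / 56.49
% yield = 61.21437423 %, rounded to 4 dp:

61.2144 %


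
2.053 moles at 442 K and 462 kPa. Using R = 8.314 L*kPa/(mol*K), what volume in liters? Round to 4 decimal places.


PV = nRT, solve for V = nRT / P.
nRT = 2.053 * 8.314 * 442 = 7544.3398
V = 7544.3398 / 462
V = 16.32973983 L, rounded to 4 dp:

16.3297 L


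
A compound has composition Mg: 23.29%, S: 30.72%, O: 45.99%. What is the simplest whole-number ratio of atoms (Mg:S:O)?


Assume 100 g of compound, divide each mass% by atomic mass to get moles, then normalize by the smallest to get a raw atom ratio.
Moles per 100 g: Mg: 23.29/24.305 = 0.9582, S: 30.72/32.065 = 0.9581, O: 45.99/15.999 = 2.8746
Raw ratio (divide by min = 0.9581): Mg: 1.0, S: 1.0, O: 3.0
Multiply by 1 to clear fractions: Mg: 1.0 ~= 1, S: 1.0 ~= 1, O: 3.0 ~= 3
Reduce by GCD to get the simplest whole-number ratio:

1:1:3


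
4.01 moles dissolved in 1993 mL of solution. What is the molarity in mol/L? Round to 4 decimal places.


Convert volume to liters: V_L = V_mL / 1000.
V_L = 1993 / 1000 = 1.993 L
M = n / V_L = 4.01 / 1.993
M = 2.01204215 mol/L, rounded to 4 dp:

2.0120 mol/L


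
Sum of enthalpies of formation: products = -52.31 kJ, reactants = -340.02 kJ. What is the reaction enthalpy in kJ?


dH_rxn = sum(dH_f products) - sum(dH_f reactants)
dH_rxn = -52.31 - (-340.02)
dH_rxn = 287.71 kJ:

287.71 kJ


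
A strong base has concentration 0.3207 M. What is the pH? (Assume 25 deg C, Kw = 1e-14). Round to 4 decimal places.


A strong base dissociates completely, so [OH-] equals the given concentration.
pOH = -log10([OH-]) = -log10(0.3207) = 0.493901
pH = 14 - pOH = 14 - 0.493901
pH = 13.506099, rounded to 4 dp:

13.5061


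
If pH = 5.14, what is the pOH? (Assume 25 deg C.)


At 25 deg C, pH + pOH = 14.
pOH = 14 - pH = 14 - 5.14
pOH = 8.86:

8.86


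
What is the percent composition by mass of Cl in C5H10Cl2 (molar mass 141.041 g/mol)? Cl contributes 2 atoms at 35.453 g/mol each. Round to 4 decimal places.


pct = 100 * (n_elem * M_elem) / M_total
mass_contribution = 2 * 35.453 = 70.906 g/mol
pct = 100 * 70.906 / 141.041
pct = 50.27332478 %, rounded to 4 dp:

50.2733 %


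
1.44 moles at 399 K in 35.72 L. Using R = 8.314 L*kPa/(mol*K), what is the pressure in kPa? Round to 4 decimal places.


PV = nRT, solve for P = nRT / V.
nRT = 1.44 * 8.314 * 399 = 4776.8918
P = 4776.8918 / 35.72
P = 133.73157335 kPa, rounded to 4 dp:

133.7316 kPa


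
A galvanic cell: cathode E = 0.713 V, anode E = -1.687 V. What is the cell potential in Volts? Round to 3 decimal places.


Standard cell potential: E_cell = E_cathode - E_anode.
E_cell = 0.713 - (-1.687)
E_cell = 2.4 V, rounded to 3 dp:

2.400 V


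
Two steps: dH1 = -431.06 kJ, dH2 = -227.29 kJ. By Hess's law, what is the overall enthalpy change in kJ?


Hess's law: enthalpy is a state function, so add the step enthalpies.
dH_total = dH1 + dH2 = -431.06 + (-227.29)
dH_total = -658.35 kJ:

-658.35 kJ


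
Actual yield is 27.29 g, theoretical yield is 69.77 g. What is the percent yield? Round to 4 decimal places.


% yield = 100 * actual / theoretical
% yield = 100 * 27.29 / 69.77
% yield = 39.11423248 %, rounded to 4 dp:

39.1142 %


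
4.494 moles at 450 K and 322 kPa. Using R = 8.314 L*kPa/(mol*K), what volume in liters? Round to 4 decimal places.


PV = nRT, solve for V = nRT / P.
nRT = 4.494 * 8.314 * 450 = 16813.4022
V = 16813.4022 / 322
V = 52.21553478 L, rounded to 4 dp:

52.2155 L


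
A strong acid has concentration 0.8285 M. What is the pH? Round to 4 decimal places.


A strong acid dissociates completely, so [H+] equals the given concentration.
pH = -log10([H+]) = -log10(0.8285)
pH = 0.08170749, rounded to 4 dp:

0.0817


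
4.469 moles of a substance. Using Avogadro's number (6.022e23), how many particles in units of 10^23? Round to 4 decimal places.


N = n * NA, then divide by 1e23 for the requested units.
N / 1e23 = n * 6.022
N / 1e23 = 4.469 * 6.022
N / 1e23 = 26.912318, rounded to 4 dp:

26.9123


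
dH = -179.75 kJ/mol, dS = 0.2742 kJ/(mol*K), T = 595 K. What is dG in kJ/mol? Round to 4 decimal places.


Gibbs: dG = dH - T*dS (consistent units, dS already in kJ/(mol*K)).
T*dS = 595 * 0.2742 = 163.149
dG = -179.75 - (163.149)
dG = -342.899 kJ/mol, rounded to 4 dp:

-342.8990 kJ/mol


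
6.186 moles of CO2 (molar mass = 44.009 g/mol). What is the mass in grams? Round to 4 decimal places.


mass = n * M
mass = 6.186 * 44.009
mass = 272.239674 g, rounded to 4 dp:

272.2397 g


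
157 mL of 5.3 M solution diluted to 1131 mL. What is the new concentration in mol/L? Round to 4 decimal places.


Dilution: M1*V1 = M2*V2, solve for M2.
M2 = M1*V1 / V2
M2 = 5.3 * 157 / 1131
M2 = 832.1 / 1131
M2 = 0.7357206 mol/L, rounded to 4 dp:

0.7357 mol/L


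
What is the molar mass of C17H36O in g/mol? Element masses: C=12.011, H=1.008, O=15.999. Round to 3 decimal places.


M = sum(count * atomic_mass) over atoms.
M = 17*12.011 + 36*1.008 + 1*15.999
M = 204.187 + 36.288 + 15.999
M = 256.474 g/mol, rounded to 3 dp:

256.474 g/mol


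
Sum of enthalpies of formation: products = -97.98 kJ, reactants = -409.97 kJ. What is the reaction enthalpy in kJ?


dH_rxn = sum(dH_f products) - sum(dH_f reactants)
dH_rxn = -97.98 - (-409.97)
dH_rxn = 311.99 kJ:

311.99 kJ


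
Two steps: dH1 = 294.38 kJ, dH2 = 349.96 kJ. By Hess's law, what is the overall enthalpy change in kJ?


Hess's law: enthalpy is a state function, so add the step enthalpies.
dH_total = dH1 + dH2 = 294.38 + (349.96)
dH_total = 644.34 kJ:

644.34 kJ


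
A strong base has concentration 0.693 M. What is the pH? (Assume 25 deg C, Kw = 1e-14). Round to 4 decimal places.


A strong base dissociates completely, so [OH-] equals the given concentration.
pOH = -log10([OH-]) = -log10(0.693) = 0.159267
pH = 14 - pOH = 14 - 0.159267
pH = 13.840733, rounded to 4 dp:

13.8407


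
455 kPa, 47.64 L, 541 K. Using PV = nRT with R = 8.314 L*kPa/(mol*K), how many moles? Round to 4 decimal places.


PV = nRT, solve for n = PV / (RT).
PV = 455 * 47.64 = 21676.2
RT = 8.314 * 541 = 4497.874
n = 21676.2 / 4497.874
n = 4.81921014 mol, rounded to 4 dp:

4.8192 mol


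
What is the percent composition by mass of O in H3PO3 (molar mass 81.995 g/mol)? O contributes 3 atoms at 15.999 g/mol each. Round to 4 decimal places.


pct = 100 * (n_elem * M_elem) / M_total
mass_contribution = 3 * 15.999 = 47.997 g/mol
pct = 100 * 47.997 / 81.995
pct = 58.53649613 %, rounded to 4 dp:

58.5365 %


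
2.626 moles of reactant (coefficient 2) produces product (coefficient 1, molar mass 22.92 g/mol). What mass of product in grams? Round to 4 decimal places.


Use the coefficient ratio to convert reactant moles to product moles, then multiply by the product's molar mass.
moles_P = moles_R * (coeff_P / coeff_R) = 2.626 * (1/2) = 1.313
mass_P = moles_P * M_P = 1.313 * 22.92
mass_P = 30.09396 g, rounded to 4 dp:

30.0940 g


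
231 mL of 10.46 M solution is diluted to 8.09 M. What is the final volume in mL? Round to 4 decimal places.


Dilution: M1*V1 = M2*V2, solve for V2.
V2 = M1*V1 / M2
V2 = 10.46 * 231 / 8.09
V2 = 2416.26 / 8.09
V2 = 298.67243511 mL, rounded to 4 dp:

298.6724 mL


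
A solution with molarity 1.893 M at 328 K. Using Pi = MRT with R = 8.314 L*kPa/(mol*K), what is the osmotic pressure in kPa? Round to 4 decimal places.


Osmotic pressure (van't Hoff): Pi = M*R*T.
RT = 8.314 * 328 = 2726.992
Pi = 1.893 * 2726.992
Pi = 5162.195856 kPa, rounded to 4 dp:

5162.1959 kPa


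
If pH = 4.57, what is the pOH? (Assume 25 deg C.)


At 25 deg C, pH + pOH = 14.
pOH = 14 - pH = 14 - 4.57
pOH = 9.43:

9.43


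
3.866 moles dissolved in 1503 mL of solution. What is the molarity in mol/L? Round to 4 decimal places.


Convert volume to liters: V_L = V_mL / 1000.
V_L = 1503 / 1000 = 1.503 L
M = n / V_L = 3.866 / 1.503
M = 2.57218896 mol/L, rounded to 4 dp:

2.5722 mol/L


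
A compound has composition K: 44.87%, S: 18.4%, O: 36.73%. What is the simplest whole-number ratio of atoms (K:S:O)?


Assume 100 g of compound, divide each mass% by atomic mass to get moles, then normalize by the smallest to get a raw atom ratio.
Moles per 100 g: K: 44.87/39.098 = 1.1476, S: 18.4/32.065 = 0.5738, O: 36.73/15.999 = 2.2958
Raw ratio (divide by min = 0.5738): K: 2.0, S: 1.0, O: 4.001
Multiply by 1 to clear fractions: K: 2.0 ~= 2, S: 1.0 ~= 1, O: 4.001 ~= 4
Reduce by GCD to get the simplest whole-number ratio:

2:1:4


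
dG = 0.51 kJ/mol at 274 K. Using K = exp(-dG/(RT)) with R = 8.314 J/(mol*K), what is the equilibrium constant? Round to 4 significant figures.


dG is in kJ/mol; multiply by 1000 to match R in J/(mol*K).
RT = 8.314 * 274 = 2278.036 J/mol
exponent = -dG*1000 / (RT) = -(0.51*1000) / 2278.036 = -0.22387706
K = exp(-0.22387706)
K = 0.79941341, rounded to 4 significant figures:

0.7994


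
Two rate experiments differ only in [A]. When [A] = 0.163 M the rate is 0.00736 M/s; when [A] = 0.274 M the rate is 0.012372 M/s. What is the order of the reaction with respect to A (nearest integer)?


Rate is proportional to [A]^n, so rate2/rate1 = ([A]2/[A]1)^n. Take logs to solve for n.
rate2/rate1 = 0.012372 / 0.00736 = 1.681
[A]2/[A]1 = 0.274 / 0.163 = 1.681
n = ln(1.681) / ln(1.681) = 1.0
Nearest integer order:

1


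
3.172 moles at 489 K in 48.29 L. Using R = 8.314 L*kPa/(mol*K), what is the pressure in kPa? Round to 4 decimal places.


PV = nRT, solve for P = nRT / V.
nRT = 3.172 * 8.314 * 489 = 12895.9119
P = 12895.9119 / 48.29
P = 267.05139573 kPa, rounded to 4 dp:

267.0514 kPa


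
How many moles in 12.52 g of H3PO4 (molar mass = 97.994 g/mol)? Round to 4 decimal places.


n = mass / M
n = 12.52 / 97.994
n = 0.12776292 mol, rounded to 4 dp:

0.1278 mol


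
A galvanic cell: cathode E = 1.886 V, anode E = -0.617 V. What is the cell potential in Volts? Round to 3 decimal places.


Standard cell potential: E_cell = E_cathode - E_anode.
E_cell = 1.886 - (-0.617)
E_cell = 2.503 V, rounded to 3 dp:

2.503 V


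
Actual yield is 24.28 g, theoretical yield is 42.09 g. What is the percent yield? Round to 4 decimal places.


% yield = 100 * actual / theoretical
% yield = 100 * 24.28 / 42.09
% yield = 57.68591114 %, rounded to 4 dp:

57.6859 %


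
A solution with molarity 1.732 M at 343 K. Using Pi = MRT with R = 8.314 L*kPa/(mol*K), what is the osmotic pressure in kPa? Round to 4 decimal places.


Osmotic pressure (van't Hoff): Pi = M*R*T.
RT = 8.314 * 343 = 2851.702
Pi = 1.732 * 2851.702
Pi = 4939.147864 kPa, rounded to 4 dp:

4939.1479 kPa


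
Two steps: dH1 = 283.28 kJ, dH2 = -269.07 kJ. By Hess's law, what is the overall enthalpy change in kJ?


Hess's law: enthalpy is a state function, so add the step enthalpies.
dH_total = dH1 + dH2 = 283.28 + (-269.07)
dH_total = 14.21 kJ:

14.21 kJ


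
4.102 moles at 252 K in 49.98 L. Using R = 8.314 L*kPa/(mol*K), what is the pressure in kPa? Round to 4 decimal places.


PV = nRT, solve for P = nRT / V.
nRT = 4.102 * 8.314 * 252 = 8594.2151
P = 8594.2151 / 49.98
P = 171.95308323 kPa, rounded to 4 dp:

171.9531 kPa


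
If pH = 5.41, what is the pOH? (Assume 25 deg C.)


At 25 deg C, pH + pOH = 14.
pOH = 14 - pH = 14 - 5.41
pOH = 8.59:

8.59


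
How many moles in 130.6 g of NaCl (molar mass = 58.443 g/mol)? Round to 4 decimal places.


n = mass / M
n = 130.6 / 58.443
n = 2.23465599 mol, rounded to 4 dp:

2.2347 mol


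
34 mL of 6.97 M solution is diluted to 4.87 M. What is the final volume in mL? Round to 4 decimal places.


Dilution: M1*V1 = M2*V2, solve for V2.
V2 = M1*V1 / M2
V2 = 6.97 * 34 / 4.87
V2 = 236.98 / 4.87
V2 = 48.66119097 mL, rounded to 4 dp:

48.6612 mL


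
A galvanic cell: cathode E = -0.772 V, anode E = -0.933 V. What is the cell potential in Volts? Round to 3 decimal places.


Standard cell potential: E_cell = E_cathode - E_anode.
E_cell = -0.772 - (-0.933)
E_cell = 0.161 V, rounded to 3 dp:

0.161 V


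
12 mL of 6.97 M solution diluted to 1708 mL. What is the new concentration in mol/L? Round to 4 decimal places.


Dilution: M1*V1 = M2*V2, solve for M2.
M2 = M1*V1 / V2
M2 = 6.97 * 12 / 1708
M2 = 83.64 / 1708
M2 = 0.04896956 mol/L, rounded to 4 dp:

0.0490 mol/L


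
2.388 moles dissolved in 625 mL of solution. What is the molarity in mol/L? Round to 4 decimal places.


Convert volume to liters: V_L = V_mL / 1000.
V_L = 625 / 1000 = 0.625 L
M = n / V_L = 2.388 / 0.625
M = 3.8208 mol/L, rounded to 4 dp:

3.8208 mol/L


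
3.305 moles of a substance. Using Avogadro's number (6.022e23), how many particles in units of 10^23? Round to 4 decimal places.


N = n * NA, then divide by 1e23 for the requested units.
N / 1e23 = n * 6.022
N / 1e23 = 3.305 * 6.022
N / 1e23 = 19.90271, rounded to 4 dp:

19.9027


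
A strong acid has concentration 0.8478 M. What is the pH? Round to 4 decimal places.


A strong acid dissociates completely, so [H+] equals the given concentration.
pH = -log10([H+]) = -log10(0.8478)
pH = 0.07170659, rounded to 4 dp:

0.0717


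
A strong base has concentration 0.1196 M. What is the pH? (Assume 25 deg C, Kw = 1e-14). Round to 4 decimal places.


A strong base dissociates completely, so [OH-] equals the given concentration.
pOH = -log10([OH-]) = -log10(0.1196) = 0.922269
pH = 14 - pOH = 14 - 0.922269
pH = 13.077731, rounded to 4 dp:

13.0777


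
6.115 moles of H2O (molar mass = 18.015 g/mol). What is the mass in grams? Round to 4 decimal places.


mass = n * M
mass = 6.115 * 18.015
mass = 110.161725 g, rounded to 4 dp:

110.1617 g


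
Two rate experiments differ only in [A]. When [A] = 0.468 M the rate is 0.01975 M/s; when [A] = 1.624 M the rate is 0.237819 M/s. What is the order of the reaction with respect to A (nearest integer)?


Rate is proportional to [A]^n, so rate2/rate1 = ([A]2/[A]1)^n. Take logs to solve for n.
rate2/rate1 = 0.237819 / 0.01975 = 12.0415
[A]2/[A]1 = 1.624 / 0.468 = 3.4701
n = ln(12.0415) / ln(3.4701) = 2.0
Nearest integer order:

2


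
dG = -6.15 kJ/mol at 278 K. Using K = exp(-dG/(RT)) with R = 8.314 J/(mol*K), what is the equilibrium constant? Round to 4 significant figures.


dG is in kJ/mol; multiply by 1000 to match R in J/(mol*K).
RT = 8.314 * 278 = 2311.292 J/mol
exponent = -dG*1000 / (RT) = -(-6.15*1000) / 2311.292 = 2.66084943
K = exp(2.66084943)
K = 14.308438, rounded to 4 significant figures:

14.31


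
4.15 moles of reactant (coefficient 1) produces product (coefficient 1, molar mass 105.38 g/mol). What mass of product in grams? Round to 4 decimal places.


Use the coefficient ratio to convert reactant moles to product moles, then multiply by the product's molar mass.
moles_P = moles_R * (coeff_P / coeff_R) = 4.15 * (1/1) = 4.15
mass_P = moles_P * M_P = 4.15 * 105.38
mass_P = 437.327 g, rounded to 4 dp:

437.3270 g
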